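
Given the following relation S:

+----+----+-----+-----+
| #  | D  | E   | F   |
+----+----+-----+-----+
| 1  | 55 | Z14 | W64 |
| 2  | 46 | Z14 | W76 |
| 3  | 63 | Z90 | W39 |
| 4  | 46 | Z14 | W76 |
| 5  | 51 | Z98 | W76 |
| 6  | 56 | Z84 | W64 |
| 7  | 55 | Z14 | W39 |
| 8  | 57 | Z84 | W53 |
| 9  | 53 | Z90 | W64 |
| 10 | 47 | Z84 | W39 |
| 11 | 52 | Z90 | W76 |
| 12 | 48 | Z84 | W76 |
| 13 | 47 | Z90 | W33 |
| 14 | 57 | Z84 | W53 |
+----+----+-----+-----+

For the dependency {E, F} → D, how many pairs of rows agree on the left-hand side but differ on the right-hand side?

0

(E=Z14, F=W76): all 2 rows agree on D — 0 pairs.
(E=Z84, F=W53): all 2 rows agree on D — 0 pairs.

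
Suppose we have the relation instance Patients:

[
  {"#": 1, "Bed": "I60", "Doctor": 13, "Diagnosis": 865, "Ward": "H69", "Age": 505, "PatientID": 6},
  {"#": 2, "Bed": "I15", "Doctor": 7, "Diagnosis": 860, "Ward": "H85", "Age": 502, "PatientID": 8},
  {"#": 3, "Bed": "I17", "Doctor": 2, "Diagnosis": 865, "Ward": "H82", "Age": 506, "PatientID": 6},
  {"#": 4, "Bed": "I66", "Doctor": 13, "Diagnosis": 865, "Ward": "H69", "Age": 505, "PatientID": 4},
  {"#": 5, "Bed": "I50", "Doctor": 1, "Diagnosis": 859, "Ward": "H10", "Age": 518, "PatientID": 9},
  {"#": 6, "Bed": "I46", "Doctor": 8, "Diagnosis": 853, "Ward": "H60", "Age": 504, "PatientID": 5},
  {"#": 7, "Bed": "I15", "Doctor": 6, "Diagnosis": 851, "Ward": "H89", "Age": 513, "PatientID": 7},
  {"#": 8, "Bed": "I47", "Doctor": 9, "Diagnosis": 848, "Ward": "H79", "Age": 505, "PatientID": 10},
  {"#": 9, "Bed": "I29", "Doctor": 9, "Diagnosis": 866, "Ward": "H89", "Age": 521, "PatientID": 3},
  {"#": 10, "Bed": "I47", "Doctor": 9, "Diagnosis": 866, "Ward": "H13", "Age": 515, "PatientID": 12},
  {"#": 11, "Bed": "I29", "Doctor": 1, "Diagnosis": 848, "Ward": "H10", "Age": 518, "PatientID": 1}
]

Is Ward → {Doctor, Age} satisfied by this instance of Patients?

No

Ward=H69: rows 1, 4 → {Doctor,Age} = (13, 505), (13, 505) ✓
Ward=H85: row 2 → {Doctor,Age} = (7, 502) ✓
Ward=H82: row 3 → {Doctor,Age} = (2, 506) ✓
Ward=H10: rows 5, 11 → {Doctor,Age} = (1, 518), (1, 518) ✓
Ward=H60: row 6 → {Doctor,Age} = (8, 504) ✓
Ward=H89: rows 7, 9 → {Doctor,Age} takes values {(6, 513), (9, 521)} — violation
Ward=H79: row 8 → {Doctor,Age} = (9, 505) ✓
Ward=H13: row 10 → {Doctor,Age} = (9, 515) ✓
Two rows agree on Ward but differ on {Doctor, Age}, so Ward → {Doctor, Age} does not hold.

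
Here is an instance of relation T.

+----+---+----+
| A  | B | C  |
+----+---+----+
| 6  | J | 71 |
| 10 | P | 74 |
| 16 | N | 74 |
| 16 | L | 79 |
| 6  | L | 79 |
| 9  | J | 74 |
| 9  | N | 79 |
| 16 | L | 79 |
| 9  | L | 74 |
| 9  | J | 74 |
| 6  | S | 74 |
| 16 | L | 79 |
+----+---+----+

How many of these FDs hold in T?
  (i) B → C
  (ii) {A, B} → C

(i) B → C: B=J: 3 rows → C takes values {71, 74} — violation; B=N: 2 rows → C takes values {74, 79} — violation; B=L: 5 rows → C takes values {79, 74} — violation — fails.
(ii) {A, B} → C: every LHS value maps to a single RHS value — holds.
1 of the 2 dependencies holds.

1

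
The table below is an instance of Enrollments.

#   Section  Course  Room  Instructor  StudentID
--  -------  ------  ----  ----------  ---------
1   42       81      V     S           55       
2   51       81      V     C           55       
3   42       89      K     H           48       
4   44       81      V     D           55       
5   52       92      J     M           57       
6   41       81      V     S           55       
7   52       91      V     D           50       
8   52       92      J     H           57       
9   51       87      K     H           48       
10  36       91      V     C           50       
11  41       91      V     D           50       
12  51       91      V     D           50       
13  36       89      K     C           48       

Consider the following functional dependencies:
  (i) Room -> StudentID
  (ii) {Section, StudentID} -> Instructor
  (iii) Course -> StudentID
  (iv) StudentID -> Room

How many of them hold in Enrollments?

2

(i) Room -> StudentID: Room=V: rows 1, 2, 4, 6, 7, 10, 11, 12 → StudentID takes values {55, 50} — violation — fails.
(ii) {Section, StudentID} -> Instructor: (Section=52, StudentID=57): rows 5, 8 → Instructor takes values {M, H} — violation — fails.
(iii) Course -> StudentID: every LHS value maps to a single RHS value — holds.
(iv) StudentID -> Room: every LHS value maps to a single RHS value — holds.
2 of the 4 dependencies hold.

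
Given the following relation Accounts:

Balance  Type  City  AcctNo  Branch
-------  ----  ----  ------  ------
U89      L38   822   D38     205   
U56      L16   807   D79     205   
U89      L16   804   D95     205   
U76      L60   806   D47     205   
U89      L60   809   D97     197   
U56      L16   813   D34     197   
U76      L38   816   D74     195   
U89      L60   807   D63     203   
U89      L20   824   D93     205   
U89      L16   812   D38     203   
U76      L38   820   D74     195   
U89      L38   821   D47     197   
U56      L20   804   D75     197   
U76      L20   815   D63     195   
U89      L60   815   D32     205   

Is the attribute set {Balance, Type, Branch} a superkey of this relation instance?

Two distinct rows share (Balance=U76, Type=L38, Branch=195), so {Balance, Type, Branch} does not determine every attribute — not a superkey.

No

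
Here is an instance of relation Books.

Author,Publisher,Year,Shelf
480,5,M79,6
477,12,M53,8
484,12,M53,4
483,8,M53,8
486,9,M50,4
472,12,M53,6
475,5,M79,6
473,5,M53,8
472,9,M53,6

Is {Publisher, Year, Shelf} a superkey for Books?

No

Two distinct rows share (Publisher=5, Year=M79, Shelf=6), so {Publisher, Year, Shelf} does not determine every attribute — not a superkey.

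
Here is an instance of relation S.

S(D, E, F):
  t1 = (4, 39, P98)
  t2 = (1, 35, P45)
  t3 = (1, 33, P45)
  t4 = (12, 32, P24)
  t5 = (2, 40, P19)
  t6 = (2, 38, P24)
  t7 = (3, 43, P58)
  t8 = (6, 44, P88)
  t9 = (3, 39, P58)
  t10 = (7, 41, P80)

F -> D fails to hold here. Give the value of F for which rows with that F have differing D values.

P24

F=P98: row 1 → D = 4 ✓
F=P45: rows 2, 3 → D = 1, 1 ✓
F=P24: rows 4, 6 → D takes values {12, 2} — violation
F=P19: row 5 → D = 2 ✓
F=P58: rows 7, 9 → D = 3, 3 ✓
F=P88: row 8 → D = 6 ✓
F=P80: row 10 → D = 7 ✓
The only F value with inconsistent D is F=P24.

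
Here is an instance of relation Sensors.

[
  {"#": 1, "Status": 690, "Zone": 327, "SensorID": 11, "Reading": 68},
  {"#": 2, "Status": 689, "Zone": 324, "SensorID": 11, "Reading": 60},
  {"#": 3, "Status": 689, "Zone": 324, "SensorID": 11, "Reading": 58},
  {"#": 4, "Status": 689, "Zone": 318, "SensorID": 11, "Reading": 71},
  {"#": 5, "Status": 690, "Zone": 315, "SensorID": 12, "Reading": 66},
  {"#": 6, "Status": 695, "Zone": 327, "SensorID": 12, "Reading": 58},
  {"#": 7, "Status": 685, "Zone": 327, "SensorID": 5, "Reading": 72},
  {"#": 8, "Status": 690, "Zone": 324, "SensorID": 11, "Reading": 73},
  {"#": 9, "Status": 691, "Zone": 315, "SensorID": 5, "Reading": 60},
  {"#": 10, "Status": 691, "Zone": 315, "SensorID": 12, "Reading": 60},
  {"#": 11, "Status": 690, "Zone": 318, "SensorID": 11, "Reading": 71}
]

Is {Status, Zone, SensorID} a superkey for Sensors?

Rows 2 and 3 have the same {Status, Zone, SensorID} value (Status=689, Zone=324, SensorID=11) but are distinct tuples, so {Status, Zone, SensorID} does not determine every attribute — not a superkey.

No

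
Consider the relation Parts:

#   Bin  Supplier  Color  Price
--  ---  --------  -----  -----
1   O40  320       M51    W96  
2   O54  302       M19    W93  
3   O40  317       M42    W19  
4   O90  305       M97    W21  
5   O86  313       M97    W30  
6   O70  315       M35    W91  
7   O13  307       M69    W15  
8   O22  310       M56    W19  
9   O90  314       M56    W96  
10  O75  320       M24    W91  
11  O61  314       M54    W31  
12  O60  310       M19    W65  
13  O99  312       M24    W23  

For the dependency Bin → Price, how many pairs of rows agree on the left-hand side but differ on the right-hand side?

2

Bin=O40: violating pairs (1,3) — 1 pair.
Bin=O90: violating pairs (4,9) — 1 pair.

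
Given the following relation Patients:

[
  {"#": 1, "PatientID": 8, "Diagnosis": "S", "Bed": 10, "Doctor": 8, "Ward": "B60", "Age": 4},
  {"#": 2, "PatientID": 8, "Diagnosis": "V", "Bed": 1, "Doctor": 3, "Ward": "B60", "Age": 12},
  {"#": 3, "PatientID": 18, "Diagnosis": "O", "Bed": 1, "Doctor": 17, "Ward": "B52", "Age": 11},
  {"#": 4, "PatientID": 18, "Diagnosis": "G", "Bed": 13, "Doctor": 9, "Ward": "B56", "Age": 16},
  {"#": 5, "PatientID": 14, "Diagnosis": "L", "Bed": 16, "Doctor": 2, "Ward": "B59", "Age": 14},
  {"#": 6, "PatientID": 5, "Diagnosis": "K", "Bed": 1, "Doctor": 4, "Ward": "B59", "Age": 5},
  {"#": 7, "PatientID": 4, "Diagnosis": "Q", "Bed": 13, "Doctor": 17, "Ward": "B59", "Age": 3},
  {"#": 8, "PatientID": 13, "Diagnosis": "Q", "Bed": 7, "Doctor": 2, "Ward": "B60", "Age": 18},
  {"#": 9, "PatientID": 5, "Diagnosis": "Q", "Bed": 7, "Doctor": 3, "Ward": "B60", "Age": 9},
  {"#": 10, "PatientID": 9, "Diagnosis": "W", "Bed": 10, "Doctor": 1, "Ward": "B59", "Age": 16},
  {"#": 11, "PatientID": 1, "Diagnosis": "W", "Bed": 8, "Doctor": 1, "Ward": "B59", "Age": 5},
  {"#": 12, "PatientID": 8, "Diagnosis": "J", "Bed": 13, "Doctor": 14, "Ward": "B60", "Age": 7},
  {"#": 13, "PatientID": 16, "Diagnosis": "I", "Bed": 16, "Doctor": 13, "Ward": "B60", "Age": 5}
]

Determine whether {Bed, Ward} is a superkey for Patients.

No

Rows 8 and 9 have the same {Bed, Ward} value (Bed=7, Ward=B60) but are distinct tuples, so {Bed, Ward} does not determine every attribute — not a superkey.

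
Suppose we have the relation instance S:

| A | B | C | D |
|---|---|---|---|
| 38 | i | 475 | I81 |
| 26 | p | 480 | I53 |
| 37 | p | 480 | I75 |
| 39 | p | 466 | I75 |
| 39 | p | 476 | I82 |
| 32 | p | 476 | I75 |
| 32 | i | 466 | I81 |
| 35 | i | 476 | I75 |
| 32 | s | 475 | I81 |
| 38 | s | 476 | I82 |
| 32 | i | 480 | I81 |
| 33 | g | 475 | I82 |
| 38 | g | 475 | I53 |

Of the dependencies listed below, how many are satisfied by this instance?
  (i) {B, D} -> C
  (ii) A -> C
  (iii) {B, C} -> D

0

(i) {B, D} -> C: (B=i, D=I81): 3 rows → C takes values {475, 466, 480} — violation; (B=p, D=I75): 3 rows → C takes values {480, 466, 476} — violation — fails.
(ii) A -> C: A=38: 3 rows → C takes values {475, 476} — violation; A=39: 2 rows → C takes values {466, 476} — violation; A=32: 4 rows → C takes values {476, 466, 475, 480} — violation — fails.
(iii) {B, C} -> D: (B=p, C=480): 2 rows → D takes values {I53, I75} — violation; (B=p, C=476): 2 rows → D takes values {I82, I75} — violation; (B=g, C=475): 2 rows → D takes values {I82, I53} — violation — fails.
None of the 3 dependencies hold.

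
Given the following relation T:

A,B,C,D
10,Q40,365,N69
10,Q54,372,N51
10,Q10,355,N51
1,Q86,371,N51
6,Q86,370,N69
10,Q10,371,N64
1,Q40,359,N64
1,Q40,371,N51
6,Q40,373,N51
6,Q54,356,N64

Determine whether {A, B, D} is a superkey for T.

Yes

All 10 rows have distinct {A, B, D} values, so {A, B, D} → (all attributes) holds and {A, B, D} is a superkey.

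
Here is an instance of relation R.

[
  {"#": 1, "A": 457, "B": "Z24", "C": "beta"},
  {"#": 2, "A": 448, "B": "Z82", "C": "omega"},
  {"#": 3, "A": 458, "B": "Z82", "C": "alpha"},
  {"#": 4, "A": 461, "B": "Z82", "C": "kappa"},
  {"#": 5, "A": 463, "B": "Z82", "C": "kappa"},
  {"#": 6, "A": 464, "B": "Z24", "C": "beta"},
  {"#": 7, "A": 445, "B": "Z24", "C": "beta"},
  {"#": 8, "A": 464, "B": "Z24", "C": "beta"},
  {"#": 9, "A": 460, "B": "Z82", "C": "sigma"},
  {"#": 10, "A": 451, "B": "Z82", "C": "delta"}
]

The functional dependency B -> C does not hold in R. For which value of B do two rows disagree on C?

B=Z24: rows 1, 6, 7, 8 → C = beta, beta, beta, beta ✓
B=Z82: rows 2, 3, 4, 5, 9, 10 → C takes values {omega, alpha, kappa, sigma, delta} — violation
The only B value with inconsistent C is B=Z82.

Z82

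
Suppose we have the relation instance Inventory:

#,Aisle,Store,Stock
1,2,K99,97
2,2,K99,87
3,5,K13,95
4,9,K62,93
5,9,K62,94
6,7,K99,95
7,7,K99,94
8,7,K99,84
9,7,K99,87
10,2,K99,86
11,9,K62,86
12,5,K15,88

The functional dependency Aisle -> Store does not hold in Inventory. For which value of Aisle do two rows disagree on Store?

Aisle=2: rows 1, 2, 10 → Store = K99, K99, K99 ✓
Aisle=5: rows 3, 12 → Store takes values {K13, K15} — violation
Aisle=9: rows 4, 5, 11 → Store = K62, K62, K62 ✓
Aisle=7: rows 6, 7, 8, 9 → Store = K99, K99, K99, K99 ✓
The only Aisle value with inconsistent Store is Aisle=5.

5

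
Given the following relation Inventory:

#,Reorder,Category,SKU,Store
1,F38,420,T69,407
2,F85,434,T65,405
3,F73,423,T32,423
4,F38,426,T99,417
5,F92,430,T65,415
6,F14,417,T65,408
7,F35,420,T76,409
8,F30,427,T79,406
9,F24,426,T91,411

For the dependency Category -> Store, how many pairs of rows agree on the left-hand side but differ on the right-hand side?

Category=420: violating pairs (1,7) — 1 pair.
Category=426: violating pairs (4,9) — 1 pair.

2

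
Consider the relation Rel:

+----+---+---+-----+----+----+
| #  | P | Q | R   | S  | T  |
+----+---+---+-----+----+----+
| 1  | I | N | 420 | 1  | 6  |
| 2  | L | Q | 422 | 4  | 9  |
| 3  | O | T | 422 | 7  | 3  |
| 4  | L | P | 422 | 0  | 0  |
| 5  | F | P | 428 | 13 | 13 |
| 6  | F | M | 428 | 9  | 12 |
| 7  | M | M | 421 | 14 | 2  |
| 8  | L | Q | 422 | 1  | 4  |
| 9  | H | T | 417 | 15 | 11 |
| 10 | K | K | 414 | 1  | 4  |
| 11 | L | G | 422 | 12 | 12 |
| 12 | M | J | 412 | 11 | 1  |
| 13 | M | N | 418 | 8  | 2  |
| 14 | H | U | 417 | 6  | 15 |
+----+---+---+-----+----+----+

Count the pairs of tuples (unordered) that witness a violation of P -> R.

P=L: all 4 rows agree on R — 0 pairs.
P=F: all 2 rows agree on R — 0 pairs.
P=M: violating pairs (7,12), (7,13), (12,13) — 3 pairs.
P=H: all 2 rows agree on R — 0 pairs.

3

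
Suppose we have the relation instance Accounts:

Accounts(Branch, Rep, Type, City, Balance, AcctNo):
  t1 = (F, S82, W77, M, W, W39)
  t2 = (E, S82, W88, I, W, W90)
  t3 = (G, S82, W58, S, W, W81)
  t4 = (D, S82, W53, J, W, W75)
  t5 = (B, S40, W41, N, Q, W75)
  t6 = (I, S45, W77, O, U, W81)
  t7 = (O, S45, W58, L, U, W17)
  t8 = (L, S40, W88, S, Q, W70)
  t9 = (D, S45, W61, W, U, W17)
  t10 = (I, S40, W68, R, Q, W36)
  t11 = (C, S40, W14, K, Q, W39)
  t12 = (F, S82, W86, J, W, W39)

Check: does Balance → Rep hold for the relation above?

Yes

Balance=W: rows 1, 2, 3, 4, 12 → Rep = S82, S82, S82, S82, S82 ✓
Balance=Q: rows 5, 8, 10, 11 → Rep = S40, S40, S40, S40 ✓
Balance=U: rows 6, 7, 9 → Rep = S45, S45, S45 ✓
Every Balance value is associated with a single Rep value, so Balance → Rep holds.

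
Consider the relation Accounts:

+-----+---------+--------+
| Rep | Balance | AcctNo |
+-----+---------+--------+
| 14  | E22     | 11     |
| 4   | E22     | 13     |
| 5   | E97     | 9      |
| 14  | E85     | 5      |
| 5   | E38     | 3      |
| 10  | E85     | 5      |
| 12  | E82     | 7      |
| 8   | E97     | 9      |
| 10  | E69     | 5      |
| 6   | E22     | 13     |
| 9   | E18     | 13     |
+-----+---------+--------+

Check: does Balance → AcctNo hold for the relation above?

Balance=E22: 3 rows → AcctNo takes values {11, 13} — violation
Balance=E97: 2 rows → AcctNo = 9, 9 ✓
Balance=E85: 2 rows → AcctNo = 5, 5 ✓
Balance=E38: 1 row → AcctNo = 3 ✓
Balance=E82: 1 row → AcctNo = 7 ✓
Balance=E69: 1 row → AcctNo = 5 ✓
Balance=E18: 1 row → AcctNo = 13 ✓
Two rows agree on Balance but differ on AcctNo, so Balance → AcctNo does not hold.

No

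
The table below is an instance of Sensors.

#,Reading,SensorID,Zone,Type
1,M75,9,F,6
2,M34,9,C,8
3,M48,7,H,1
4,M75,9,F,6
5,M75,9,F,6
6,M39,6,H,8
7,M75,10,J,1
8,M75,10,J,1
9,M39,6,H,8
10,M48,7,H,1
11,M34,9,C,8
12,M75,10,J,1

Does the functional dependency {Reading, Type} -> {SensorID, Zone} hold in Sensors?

Yes

(Reading=M75, Type=6): rows 1, 4, 5 → {SensorID,Zone} = (9, F), (9, F), (9, F) ✓
(Reading=M34, Type=8): rows 2, 11 → {SensorID,Zone} = (9, C), (9, C) ✓
(Reading=M48, Type=1): rows 3, 10 → {SensorID,Zone} = (7, H), (7, H) ✓
(Reading=M39, Type=8): rows 6, 9 → {SensorID,Zone} = (6, H), (6, H) ✓
(Reading=M75, Type=1): rows 7, 8, 12 → {SensorID,Zone} = (10, J), (10, J), (10, J) ✓
Every {Reading, Type} value is associated with a single {SensorID, Zone} value, so {Reading, Type} -> {SensorID, Zone} holds.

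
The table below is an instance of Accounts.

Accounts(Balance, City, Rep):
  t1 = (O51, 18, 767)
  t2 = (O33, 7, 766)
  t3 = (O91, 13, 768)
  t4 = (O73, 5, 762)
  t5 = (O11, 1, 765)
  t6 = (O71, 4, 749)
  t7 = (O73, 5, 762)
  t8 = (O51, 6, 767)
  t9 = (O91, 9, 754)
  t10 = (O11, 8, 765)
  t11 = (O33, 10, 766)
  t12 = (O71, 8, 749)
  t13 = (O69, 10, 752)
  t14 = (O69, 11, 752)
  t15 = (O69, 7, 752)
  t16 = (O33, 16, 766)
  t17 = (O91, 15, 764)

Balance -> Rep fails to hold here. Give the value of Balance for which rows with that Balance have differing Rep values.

Balance=O51: rows 1, 8 → Rep = 767, 767 ✓
Balance=O33: rows 2, 11, 16 → Rep = 766, 766, 766 ✓
Balance=O91: rows 3, 9, 17 → Rep takes values {768, 754, 764} — violation
Balance=O73: rows 4, 7 → Rep = 762, 762 ✓
Balance=O11: rows 5, 10 → Rep = 765, 765 ✓
Balance=O71: rows 6, 12 → Rep = 749, 749 ✓
Balance=O69: rows 13, 14, 15 → Rep = 752, 752, 752 ✓
The only Balance value with inconsistent Rep is Balance=O91.

O91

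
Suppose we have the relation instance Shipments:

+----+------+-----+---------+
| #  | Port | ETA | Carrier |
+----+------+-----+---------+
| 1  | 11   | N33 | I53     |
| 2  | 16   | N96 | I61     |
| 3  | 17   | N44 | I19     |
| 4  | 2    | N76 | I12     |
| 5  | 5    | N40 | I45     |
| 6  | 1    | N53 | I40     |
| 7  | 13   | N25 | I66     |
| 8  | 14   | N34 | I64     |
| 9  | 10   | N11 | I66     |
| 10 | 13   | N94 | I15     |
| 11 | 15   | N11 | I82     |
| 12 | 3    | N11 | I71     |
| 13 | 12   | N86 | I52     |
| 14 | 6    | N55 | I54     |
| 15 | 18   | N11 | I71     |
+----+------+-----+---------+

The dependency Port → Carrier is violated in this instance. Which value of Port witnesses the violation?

13

Port=11: row 1 → Carrier = I53 ✓
Port=16: row 2 → Carrier = I61 ✓
Port=17: row 3 → Carrier = I19 ✓
Port=2: row 4 → Carrier = I12 ✓
Port=5: row 5 → Carrier = I45 ✓
Port=1: row 6 → Carrier = I40 ✓
Port=13: rows 7, 10 → Carrier takes values {I66, I15} — violation
Port=14: row 8 → Carrier = I64 ✓
Port=10: row 9 → Carrier = I66 ✓
Port=15: row 11 → Carrier = I82 ✓
Port=3: row 12 → Carrier = I71 ✓
Port=12: row 13 → Carrier = I52 ✓
Port=6: row 14 → Carrier = I54 ✓
Port=18: row 15 → Carrier = I71 ✓
The only Port value with inconsistent Carrier is Port=13.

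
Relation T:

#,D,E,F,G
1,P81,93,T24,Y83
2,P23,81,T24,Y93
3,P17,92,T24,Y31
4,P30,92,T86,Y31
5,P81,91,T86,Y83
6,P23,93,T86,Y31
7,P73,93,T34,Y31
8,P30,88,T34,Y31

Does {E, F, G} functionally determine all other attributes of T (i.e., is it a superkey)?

Yes

All 8 rows have distinct {E, F, G} values, so {E, F, G} → (all attributes) holds and {E, F, G} is a superkey.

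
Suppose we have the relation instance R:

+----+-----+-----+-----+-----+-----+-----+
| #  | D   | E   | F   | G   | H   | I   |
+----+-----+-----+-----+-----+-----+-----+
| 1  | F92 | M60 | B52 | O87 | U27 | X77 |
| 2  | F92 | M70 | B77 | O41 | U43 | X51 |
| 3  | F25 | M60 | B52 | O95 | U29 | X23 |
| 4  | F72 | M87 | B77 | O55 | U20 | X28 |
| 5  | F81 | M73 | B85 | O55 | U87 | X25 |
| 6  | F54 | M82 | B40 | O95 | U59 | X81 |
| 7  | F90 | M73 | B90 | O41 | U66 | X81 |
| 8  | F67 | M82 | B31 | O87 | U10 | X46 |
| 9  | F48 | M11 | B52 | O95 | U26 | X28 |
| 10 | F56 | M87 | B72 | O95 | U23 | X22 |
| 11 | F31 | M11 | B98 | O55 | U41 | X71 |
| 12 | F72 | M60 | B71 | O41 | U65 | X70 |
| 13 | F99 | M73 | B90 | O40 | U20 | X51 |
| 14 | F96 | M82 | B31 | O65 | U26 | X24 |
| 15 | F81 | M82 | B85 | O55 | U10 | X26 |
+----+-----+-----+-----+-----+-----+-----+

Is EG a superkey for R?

All 15 rows have distinct EG values, so EG → (all attributes) holds and EG is a superkey.

Yes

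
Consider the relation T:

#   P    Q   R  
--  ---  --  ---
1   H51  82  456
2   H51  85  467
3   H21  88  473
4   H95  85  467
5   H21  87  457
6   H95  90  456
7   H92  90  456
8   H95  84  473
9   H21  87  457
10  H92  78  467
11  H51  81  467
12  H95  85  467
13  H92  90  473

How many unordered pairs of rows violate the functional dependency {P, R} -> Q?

1

(P=H51, R=467): violating pairs (2,11) — 1 pair.
(P=H95, R=467): all 2 rows agree on Q — 0 pairs.
(P=H21, R=457): all 2 rows agree on Q — 0 pairs.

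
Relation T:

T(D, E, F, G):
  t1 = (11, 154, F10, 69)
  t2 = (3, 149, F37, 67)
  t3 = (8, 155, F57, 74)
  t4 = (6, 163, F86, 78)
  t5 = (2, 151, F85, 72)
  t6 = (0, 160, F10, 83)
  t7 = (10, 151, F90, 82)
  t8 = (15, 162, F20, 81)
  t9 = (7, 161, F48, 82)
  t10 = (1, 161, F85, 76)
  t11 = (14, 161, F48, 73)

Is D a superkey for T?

All 11 rows have distinct D values, so D → (all attributes) holds and D is a superkey.

Yes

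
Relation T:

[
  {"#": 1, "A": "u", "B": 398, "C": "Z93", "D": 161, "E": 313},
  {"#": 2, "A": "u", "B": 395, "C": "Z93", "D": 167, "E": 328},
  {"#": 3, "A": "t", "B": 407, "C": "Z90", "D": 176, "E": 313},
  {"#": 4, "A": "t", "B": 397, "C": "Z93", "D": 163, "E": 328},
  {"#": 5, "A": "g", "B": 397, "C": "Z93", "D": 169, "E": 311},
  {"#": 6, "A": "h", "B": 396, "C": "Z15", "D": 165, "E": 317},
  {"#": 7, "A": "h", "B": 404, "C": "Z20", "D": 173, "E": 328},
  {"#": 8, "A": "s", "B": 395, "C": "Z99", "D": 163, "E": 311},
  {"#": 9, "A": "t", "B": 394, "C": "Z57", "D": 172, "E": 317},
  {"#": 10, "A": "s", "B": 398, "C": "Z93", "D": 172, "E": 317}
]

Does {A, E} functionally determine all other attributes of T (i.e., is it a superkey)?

Yes

All 10 rows have distinct {A, E} values, so {A, E} → (all attributes) holds and {A, E} is a superkey.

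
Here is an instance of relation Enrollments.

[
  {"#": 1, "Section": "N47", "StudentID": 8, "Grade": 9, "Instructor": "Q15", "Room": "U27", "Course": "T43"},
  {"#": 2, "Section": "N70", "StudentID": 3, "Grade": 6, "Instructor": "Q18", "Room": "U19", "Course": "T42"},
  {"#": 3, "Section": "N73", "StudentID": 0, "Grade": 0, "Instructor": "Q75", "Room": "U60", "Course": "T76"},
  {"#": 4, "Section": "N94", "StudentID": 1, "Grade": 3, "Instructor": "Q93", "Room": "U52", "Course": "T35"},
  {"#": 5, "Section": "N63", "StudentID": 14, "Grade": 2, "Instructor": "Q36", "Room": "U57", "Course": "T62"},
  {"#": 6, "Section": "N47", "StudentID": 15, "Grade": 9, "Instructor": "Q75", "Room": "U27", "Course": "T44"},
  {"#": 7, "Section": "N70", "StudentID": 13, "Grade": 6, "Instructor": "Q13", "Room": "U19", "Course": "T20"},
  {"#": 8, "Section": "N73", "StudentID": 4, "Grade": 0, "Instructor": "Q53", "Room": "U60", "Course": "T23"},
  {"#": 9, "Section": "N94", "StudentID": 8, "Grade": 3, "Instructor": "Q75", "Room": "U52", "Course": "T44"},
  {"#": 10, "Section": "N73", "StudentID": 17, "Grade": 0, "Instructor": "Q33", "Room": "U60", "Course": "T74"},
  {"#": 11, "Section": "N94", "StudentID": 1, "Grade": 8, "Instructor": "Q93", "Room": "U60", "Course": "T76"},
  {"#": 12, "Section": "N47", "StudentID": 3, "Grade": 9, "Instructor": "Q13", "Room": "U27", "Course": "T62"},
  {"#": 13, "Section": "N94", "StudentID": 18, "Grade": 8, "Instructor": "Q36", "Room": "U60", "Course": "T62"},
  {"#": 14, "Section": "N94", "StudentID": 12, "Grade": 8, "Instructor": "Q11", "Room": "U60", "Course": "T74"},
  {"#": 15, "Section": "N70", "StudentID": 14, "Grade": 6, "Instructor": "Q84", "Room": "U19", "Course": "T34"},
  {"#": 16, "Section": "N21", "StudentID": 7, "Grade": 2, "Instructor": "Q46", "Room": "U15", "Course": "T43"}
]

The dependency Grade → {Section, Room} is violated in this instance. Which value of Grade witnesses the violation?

2

Grade=9: rows 1, 6, 12 → {Section,Room} = (N47, U27), (N47, U27), (N47, U27) ✓
Grade=6: rows 2, 7, 15 → {Section,Room} = (N70, U19), (N70, U19), (N70, U19) ✓
Grade=0: rows 3, 8, 10 → {Section,Room} = (N73, U60), (N73, U60), (N73, U60) ✓
Grade=3: rows 4, 9 → {Section,Room} = (N94, U52), (N94, U52) ✓
Grade=2: rows 5, 16 → {Section,Room} takes values {(N63, U57), (N21, U15)} — violation
Grade=8: rows 11, 13, 14 → {Section,Room} = (N94, U60), (N94, U60), (N94, U60) ✓
The only Grade value with inconsistent RHS is Grade=2.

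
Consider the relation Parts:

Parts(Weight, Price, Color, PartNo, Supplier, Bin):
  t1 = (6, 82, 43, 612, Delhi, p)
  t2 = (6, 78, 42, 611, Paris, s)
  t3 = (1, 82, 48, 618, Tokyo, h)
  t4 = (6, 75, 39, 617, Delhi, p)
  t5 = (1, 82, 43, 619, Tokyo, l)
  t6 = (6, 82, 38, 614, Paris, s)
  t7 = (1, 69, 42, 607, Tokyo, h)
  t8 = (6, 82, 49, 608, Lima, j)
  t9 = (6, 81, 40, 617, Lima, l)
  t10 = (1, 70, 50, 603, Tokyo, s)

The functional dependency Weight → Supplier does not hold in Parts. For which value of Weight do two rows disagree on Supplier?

Weight=6: rows 1, 2, 4, 6, 8, 9 → Supplier takes values {Delhi, Paris, Lima} — violation
Weight=1: rows 3, 5, 7, 10 → Supplier = Tokyo, Tokyo, Tokyo, Tokyo ✓
The only Weight value with inconsistent Supplier is Weight=6.

6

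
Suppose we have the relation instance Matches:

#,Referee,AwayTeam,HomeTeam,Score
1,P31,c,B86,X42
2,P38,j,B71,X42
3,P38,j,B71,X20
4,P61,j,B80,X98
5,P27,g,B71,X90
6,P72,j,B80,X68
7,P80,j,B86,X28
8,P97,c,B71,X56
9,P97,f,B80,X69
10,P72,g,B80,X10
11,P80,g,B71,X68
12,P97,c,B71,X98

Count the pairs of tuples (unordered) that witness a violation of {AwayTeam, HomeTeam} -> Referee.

(AwayTeam=j, HomeTeam=B71): all 2 rows agree on Referee — 0 pairs.
(AwayTeam=j, HomeTeam=B80): violating pairs (4,6) — 1 pair.
(AwayTeam=g, HomeTeam=B71): violating pairs (5,11) — 1 pair.
(AwayTeam=c, HomeTeam=B71): all 2 rows agree on Referee — 0 pairs.

2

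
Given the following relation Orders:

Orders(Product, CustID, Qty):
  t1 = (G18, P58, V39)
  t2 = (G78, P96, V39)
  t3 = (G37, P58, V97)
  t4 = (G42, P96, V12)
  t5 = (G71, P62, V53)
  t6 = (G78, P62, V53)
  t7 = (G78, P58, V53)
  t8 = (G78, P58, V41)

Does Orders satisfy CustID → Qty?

CustID=P58: rows 1, 3, 7, 8 → Qty takes values {V39, V97, V53, V41} — violation
CustID=P96: rows 2, 4 → Qty takes values {V39, V12} — violation
CustID=P62: rows 5, 6 → Qty = V53, V53 ✓
Two rows agree on CustID but differ on Qty, so CustID → Qty does not hold.

No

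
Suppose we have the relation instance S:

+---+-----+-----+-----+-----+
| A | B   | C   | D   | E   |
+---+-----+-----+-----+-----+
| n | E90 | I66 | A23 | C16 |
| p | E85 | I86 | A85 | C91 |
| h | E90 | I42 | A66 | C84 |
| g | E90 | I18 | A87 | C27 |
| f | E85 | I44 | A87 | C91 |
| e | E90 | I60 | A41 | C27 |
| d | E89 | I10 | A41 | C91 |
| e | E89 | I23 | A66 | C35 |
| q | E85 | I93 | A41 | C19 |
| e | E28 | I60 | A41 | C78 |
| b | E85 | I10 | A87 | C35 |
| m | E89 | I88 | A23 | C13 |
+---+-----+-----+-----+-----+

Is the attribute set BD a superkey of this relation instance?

Two distinct rows share (B=E85, D=A87), so BD does not determine every attribute — not a superkey.

No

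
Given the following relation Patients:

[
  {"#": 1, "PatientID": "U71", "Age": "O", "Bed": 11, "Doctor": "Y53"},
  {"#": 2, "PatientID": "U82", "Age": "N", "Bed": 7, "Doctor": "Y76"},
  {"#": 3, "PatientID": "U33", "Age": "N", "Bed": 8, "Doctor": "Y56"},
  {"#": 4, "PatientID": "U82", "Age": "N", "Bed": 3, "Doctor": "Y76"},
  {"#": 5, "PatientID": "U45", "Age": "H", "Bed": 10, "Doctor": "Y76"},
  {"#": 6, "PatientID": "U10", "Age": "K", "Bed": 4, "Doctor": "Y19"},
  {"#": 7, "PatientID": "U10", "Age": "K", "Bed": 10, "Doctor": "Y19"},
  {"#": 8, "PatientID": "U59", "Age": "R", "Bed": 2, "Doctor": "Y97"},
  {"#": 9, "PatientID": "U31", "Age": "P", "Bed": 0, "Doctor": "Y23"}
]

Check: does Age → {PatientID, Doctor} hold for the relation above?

No

Age=O: row 1 → {PatientID,Doctor} = (U71, Y53) ✓
Age=N: rows 2, 3, 4 → {PatientID,Doctor} takes values {(U82, Y76), (U33, Y56)} — violation
Age=H: row 5 → {PatientID,Doctor} = (U45, Y76) ✓
Age=K: rows 6, 7 → {PatientID,Doctor} = (U10, Y19), (U10, Y19) ✓
Age=R: row 8 → {PatientID,Doctor} = (U59, Y97) ✓
Age=P: row 9 → {PatientID,Doctor} = (U31, Y23) ✓
Two rows agree on Age but differ on {PatientID, Doctor}, so Age → {PatientID, Doctor} does not hold.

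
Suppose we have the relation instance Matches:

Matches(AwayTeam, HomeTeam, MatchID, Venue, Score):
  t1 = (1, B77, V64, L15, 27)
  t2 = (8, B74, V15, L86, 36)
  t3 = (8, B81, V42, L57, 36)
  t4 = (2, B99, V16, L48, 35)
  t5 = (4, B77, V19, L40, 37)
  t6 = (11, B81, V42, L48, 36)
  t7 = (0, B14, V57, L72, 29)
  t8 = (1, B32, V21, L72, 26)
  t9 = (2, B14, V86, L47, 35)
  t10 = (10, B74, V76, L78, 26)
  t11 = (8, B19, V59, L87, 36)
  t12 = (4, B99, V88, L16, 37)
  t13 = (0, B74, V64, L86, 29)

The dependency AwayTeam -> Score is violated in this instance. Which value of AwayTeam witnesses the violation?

AwayTeam=1: rows 1, 8 → Score takes values {27, 26} — violation
AwayTeam=8: rows 2, 3, 11 → Score = 36, 36, 36 ✓
AwayTeam=2: rows 4, 9 → Score = 35, 35 ✓
AwayTeam=4: rows 5, 12 → Score = 37, 37 ✓
AwayTeam=11: row 6 → Score = 36 ✓
AwayTeam=0: rows 7, 13 → Score = 29, 29 ✓
AwayTeam=10: row 10 → Score = 26 ✓
The only AwayTeam value with inconsistent Score is AwayTeam=1.

1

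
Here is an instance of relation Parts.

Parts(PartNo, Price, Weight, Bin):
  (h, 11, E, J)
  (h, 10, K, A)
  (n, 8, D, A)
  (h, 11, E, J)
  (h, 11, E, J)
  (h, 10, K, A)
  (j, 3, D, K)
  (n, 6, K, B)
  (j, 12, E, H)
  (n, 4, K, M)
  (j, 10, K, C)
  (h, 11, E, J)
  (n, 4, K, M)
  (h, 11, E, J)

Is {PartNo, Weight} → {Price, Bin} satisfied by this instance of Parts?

No

(PartNo=h, Weight=E): 5 rows → {Price,Bin} = (11, J), (11, J), (11, J), (11, J), (11, J) ✓
(PartNo=h, Weight=K): 2 rows → {Price,Bin} = (10, A), (10, A) ✓
(PartNo=n, Weight=D): 1 row → {Price,Bin} = (8, A) ✓
(PartNo=j, Weight=D): 1 row → {Price,Bin} = (3, K) ✓
(PartNo=n, Weight=K): 3 rows → {Price,Bin} takes values {(6, B), (4, M)} — violation
(PartNo=j, Weight=E): 1 row → {Price,Bin} = (12, H) ✓
(PartNo=j, Weight=K): 1 row → {Price,Bin} = (10, C) ✓
Two rows agree on {PartNo, Weight} but differ on {Price, Bin}, so {PartNo, Weight} → {Price, Bin} does not hold.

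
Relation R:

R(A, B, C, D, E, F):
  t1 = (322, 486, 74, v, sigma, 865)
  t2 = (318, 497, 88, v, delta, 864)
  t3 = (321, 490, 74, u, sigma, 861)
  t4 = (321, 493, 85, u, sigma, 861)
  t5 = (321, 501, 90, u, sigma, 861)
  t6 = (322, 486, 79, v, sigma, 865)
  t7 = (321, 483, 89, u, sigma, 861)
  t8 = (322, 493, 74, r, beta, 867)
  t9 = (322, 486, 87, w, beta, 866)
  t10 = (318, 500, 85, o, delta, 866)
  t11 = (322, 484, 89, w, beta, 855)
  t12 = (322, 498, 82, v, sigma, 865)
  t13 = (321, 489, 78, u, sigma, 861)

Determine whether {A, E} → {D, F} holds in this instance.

No

(A=322, E=sigma): rows 1, 6, 12 → {D,F} = (v, 865), (v, 865), (v, 865) ✓
(A=318, E=delta): rows 2, 10 → {D,F} takes values {(v, 864), (o, 866)} — violation
(A=321, E=sigma): rows 3, 4, 5, 7, 13 → {D,F} = (u, 861), (u, 861), (u, 861), (u, 861), (u, 861) ✓
(A=322, E=beta): rows 8, 9, 11 → {D,F} takes values {(r, 867), (w, 866), (w, 855)} — violation
Two rows agree on {A, E} but differ on {D, F}, so {A, E} → {D, F} does not hold.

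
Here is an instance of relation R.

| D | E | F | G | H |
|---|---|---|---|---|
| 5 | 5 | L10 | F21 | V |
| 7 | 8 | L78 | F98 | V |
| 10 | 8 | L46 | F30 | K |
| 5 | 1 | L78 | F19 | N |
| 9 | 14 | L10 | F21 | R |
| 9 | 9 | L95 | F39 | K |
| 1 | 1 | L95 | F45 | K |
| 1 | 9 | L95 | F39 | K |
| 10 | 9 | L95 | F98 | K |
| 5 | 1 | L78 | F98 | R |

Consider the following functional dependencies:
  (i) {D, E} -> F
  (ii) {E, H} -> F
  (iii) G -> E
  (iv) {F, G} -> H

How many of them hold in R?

(i) {D, E} -> F: every LHS value maps to a single RHS value — holds.
(ii) {E, H} -> F: every LHS value maps to a single RHS value — holds.
(iii) G -> E: G=F21: 2 rows → E takes values {5, 14} — violation; G=F98: 3 rows → E takes values {8, 9, 1} — violation — fails.
(iv) {F, G} -> H: (F=L10, G=F21): 2 rows → H takes values {V, R} — violation; (F=L78, G=F98): 2 rows → H takes values {V, R} — violation — fails.
2 of the 4 dependencies hold.

2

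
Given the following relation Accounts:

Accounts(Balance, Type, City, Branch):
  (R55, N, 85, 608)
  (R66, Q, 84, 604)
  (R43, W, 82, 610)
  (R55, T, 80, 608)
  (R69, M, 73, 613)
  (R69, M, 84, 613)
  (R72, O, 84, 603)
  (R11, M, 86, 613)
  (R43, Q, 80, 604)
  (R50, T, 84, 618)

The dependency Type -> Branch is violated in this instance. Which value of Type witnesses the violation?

T

Type=N: 1 row → Branch = 608 ✓
Type=Q: 2 rows → Branch = 604, 604 ✓
Type=W: 1 row → Branch = 610 ✓
Type=T: 2 rows → Branch takes values {608, 618} — violation
Type=M: 3 rows → Branch = 613, 613, 613 ✓
Type=O: 1 row → Branch = 603 ✓
The only Type value with inconsistent Branch is Type=T.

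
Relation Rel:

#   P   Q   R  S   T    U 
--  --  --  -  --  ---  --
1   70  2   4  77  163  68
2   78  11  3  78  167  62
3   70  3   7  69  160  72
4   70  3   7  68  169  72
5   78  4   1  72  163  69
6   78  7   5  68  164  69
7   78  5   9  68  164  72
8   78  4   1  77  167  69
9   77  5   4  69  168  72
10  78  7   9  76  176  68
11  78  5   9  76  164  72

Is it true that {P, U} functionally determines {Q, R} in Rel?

(P=70, U=68): row 1 → {Q,R} = (2, 4) ✓
(P=78, U=62): row 2 → {Q,R} = (11, 3) ✓
(P=70, U=72): rows 3, 4 → {Q,R} = (3, 7), (3, 7) ✓
(P=78, U=69): rows 5, 6, 8 → {Q,R} takes values {(4, 1), (7, 5)} — violation
(P=78, U=72): rows 7, 11 → {Q,R} = (5, 9), (5, 9) ✓
(P=77, U=72): row 9 → {Q,R} = (5, 4) ✓
(P=78, U=68): row 10 → {Q,R} = (7, 9) ✓
Two rows agree on {P, U} but differ on {Q, R}, so {P, U} -> {Q, R} does not hold.

No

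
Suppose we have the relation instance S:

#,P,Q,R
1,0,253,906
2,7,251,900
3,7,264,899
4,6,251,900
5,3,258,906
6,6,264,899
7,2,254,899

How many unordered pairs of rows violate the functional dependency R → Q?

3

R=906: violating pairs (1,5) — 1 pair.
R=900: all 2 rows agree on Q — 0 pairs.
R=899: violating pairs (3,7), (6,7) — 2 pairs.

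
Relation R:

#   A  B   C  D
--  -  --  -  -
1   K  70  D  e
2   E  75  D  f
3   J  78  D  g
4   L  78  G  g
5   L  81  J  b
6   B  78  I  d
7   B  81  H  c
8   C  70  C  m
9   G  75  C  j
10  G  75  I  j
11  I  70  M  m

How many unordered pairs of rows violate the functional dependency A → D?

A=L: violating pairs (4,5) — 1 pair.
A=B: violating pairs (6,7) — 1 pair.
A=G: all 2 rows agree on D — 0 pairs.

2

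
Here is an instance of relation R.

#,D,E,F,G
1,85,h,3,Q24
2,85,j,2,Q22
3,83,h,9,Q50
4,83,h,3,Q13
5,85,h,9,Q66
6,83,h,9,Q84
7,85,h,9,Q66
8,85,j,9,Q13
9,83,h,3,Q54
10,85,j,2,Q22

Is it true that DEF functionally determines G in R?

No

(D=85, E=h, F=3): row 1 → G = Q24 ✓
(D=85, E=j, F=2): rows 2, 10 → G = Q22, Q22 ✓
(D=83, E=h, F=9): rows 3, 6 → G takes values {Q50, Q84} — violation
(D=83, E=h, F=3): rows 4, 9 → G takes values {Q13, Q54} — violation
(D=85, E=h, F=9): rows 5, 7 → G = Q66, Q66 ✓
(D=85, E=j, F=9): row 8 → G = Q13 ✓
Two rows agree on DEF but differ on G, so DEF -> G does not hold.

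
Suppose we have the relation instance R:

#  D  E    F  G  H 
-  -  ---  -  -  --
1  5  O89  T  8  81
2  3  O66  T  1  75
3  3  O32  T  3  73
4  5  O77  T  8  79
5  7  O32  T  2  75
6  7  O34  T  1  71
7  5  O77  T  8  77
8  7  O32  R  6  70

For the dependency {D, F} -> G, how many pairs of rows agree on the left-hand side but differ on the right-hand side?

(D=5, F=T): all 3 rows agree on G — 0 pairs.
(D=3, F=T): violating pairs (2,3) — 1 pair.
(D=7, F=T): violating pairs (5,6) — 1 pair.

2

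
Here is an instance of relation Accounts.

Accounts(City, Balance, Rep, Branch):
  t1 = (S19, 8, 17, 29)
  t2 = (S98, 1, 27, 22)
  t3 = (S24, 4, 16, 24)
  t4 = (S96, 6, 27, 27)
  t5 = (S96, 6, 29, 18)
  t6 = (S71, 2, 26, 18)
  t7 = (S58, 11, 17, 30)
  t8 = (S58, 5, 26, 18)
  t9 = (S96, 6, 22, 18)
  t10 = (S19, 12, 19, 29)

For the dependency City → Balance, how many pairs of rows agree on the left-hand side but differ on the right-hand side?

2

City=S19: violating pairs (1,10) — 1 pair.
City=S96: all 3 rows agree on Balance — 0 pairs.
City=S58: violating pairs (7,8) — 1 pair.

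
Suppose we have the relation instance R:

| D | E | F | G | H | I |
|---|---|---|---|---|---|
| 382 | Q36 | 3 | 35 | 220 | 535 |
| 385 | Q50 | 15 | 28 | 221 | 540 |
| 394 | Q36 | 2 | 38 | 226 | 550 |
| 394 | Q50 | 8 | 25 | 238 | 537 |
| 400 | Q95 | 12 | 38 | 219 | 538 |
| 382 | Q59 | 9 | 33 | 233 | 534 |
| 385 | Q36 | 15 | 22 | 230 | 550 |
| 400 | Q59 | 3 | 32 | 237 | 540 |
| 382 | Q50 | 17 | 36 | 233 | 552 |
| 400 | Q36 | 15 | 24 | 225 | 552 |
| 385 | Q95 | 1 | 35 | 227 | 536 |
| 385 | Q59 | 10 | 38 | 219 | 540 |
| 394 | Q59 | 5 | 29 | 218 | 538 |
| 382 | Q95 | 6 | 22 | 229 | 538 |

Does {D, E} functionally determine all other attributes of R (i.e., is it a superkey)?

All 14 rows have distinct {D, E} values, so {D, E} → (all attributes) holds and {D, E} is a superkey.

Yes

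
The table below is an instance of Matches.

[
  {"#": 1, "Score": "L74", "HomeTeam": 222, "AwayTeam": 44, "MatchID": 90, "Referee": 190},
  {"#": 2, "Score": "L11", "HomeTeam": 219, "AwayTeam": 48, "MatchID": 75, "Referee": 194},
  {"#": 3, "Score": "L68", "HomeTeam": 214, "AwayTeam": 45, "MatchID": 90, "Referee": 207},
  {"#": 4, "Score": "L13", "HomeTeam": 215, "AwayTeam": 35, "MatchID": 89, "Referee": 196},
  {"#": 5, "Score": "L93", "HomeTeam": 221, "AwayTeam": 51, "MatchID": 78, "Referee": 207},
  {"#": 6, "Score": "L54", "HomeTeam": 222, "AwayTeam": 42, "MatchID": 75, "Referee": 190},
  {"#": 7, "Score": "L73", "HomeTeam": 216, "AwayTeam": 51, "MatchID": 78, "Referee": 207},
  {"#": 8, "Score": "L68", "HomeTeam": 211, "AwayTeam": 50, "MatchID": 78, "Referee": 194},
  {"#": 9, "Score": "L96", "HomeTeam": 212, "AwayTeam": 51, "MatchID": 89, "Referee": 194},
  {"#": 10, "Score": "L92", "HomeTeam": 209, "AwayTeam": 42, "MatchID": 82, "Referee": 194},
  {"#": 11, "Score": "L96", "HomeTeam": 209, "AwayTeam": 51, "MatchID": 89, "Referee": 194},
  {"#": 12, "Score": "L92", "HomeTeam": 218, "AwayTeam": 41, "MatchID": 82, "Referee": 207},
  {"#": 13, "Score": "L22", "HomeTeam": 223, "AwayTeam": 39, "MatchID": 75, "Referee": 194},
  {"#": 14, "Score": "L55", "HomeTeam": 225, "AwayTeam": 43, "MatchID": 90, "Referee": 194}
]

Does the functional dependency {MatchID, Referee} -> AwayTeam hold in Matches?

No

(MatchID=90, Referee=190): row 1 → AwayTeam = 44 ✓
(MatchID=75, Referee=194): rows 2, 13 → AwayTeam takes values {48, 39} — violation
(MatchID=90, Referee=207): row 3 → AwayTeam = 45 ✓
(MatchID=89, Referee=196): row 4 → AwayTeam = 35 ✓
(MatchID=78, Referee=207): rows 5, 7 → AwayTeam = 51, 51 ✓
(MatchID=75, Referee=190): row 6 → AwayTeam = 42 ✓
(MatchID=78, Referee=194): row 8 → AwayTeam = 50 ✓
(MatchID=89, Referee=194): rows 9, 11 → AwayTeam = 51, 51 ✓
(MatchID=82, Referee=194): row 10 → AwayTeam = 42 ✓
(MatchID=82, Referee=207): row 12 → AwayTeam = 41 ✓
(MatchID=90, Referee=194): row 14 → AwayTeam = 43 ✓
Two rows agree on {MatchID, Referee} but differ on AwayTeam, so {MatchID, Referee} -> AwayTeam does not hold.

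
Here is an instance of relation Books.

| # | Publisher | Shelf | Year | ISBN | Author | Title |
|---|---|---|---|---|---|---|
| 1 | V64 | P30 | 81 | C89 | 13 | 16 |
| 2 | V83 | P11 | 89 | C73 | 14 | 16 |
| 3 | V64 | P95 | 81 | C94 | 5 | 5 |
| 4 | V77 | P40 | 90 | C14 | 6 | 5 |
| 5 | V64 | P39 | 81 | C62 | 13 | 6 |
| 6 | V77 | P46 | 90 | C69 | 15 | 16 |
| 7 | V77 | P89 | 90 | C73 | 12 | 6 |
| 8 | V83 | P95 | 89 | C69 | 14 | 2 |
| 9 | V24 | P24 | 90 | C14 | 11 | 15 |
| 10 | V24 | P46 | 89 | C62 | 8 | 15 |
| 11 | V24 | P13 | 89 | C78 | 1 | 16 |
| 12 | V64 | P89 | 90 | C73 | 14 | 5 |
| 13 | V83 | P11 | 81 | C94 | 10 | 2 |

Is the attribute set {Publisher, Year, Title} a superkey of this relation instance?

Yes

All 13 rows have distinct {Publisher, Year, Title} values, so {Publisher, Year, Title} → (all attributes) holds and {Publisher, Year, Title} is a superkey.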